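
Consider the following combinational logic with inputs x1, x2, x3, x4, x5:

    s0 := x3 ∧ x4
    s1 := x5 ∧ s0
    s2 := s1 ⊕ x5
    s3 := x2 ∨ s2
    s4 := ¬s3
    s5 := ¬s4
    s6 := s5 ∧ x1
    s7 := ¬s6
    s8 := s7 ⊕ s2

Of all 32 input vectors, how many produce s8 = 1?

s8 = s7 ⊕ s2 must be 1, so s7 and s2 differ.
Enumerating the 32 input combinations, 21 give s8 = 1 and 11 give s8 = 0.

21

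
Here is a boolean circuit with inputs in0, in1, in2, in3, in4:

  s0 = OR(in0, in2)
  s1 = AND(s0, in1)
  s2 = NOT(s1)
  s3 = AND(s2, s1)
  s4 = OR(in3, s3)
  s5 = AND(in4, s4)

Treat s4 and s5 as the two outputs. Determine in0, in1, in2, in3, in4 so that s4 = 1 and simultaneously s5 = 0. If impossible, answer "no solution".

in0=1 in1=1 in2=1 in3=1 in4=0

Check with in0=1 in1=1 in2=1 in3=1 in4=0:
s0 = OR(in0, in2) = OR(1, 1) = 1
s1 = AND(s0, in1) = AND(1, 1) = 1
s2 = NOT(s1) = NOT 1 = 0
s3 = AND(s2, s1) = AND(0, 1) = 0
s4 = OR(in3, s3) = OR(1, 0) = 1
s5 = AND(in4, s4) = AND(0, 1) = 0
So s4 = 1 and s5 = 0.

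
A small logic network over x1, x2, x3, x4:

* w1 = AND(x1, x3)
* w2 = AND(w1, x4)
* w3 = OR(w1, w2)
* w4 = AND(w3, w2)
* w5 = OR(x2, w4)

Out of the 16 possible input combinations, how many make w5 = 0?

w5 = OR(x2, w4) must be 0, so both x2 = 0 and w4 = 0.
w4 = AND(w3, w2) must be 0, so at least one of w3, w2 is 0.
Enumerating the 16 input combinations, 7 give w5 = 0 and 9 give w5 = 1.

7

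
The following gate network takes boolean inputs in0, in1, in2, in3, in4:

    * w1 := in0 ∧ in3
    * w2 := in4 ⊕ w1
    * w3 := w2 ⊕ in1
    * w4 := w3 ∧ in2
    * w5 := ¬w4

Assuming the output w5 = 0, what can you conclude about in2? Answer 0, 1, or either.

w5 = ¬w4 must be 0, so w4 = 1.
w4 = w3 ∧ in2 must be 1, so both w3 = 1 and in2 = 1.
Every assignment with w5 = 0 has in2 = 1; there are 8 such assignment(s).

1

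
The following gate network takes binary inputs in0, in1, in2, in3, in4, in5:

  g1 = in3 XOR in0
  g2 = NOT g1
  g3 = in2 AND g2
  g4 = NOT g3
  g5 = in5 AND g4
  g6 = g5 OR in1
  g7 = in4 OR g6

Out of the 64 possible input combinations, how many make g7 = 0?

10

g7 = in4 OR g6 must be 0, so both in4 = 0 and g6 = 0.
Enumerating the 64 input combinations, 10 give g7 = 0 and 54 give g7 = 1.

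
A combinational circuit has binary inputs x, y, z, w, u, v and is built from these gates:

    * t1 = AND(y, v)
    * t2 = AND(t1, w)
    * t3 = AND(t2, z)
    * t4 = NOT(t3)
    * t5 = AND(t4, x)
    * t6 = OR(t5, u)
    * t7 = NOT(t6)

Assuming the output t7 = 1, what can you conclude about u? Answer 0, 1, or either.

0

t7 = NOT(t6) must be 1, so t6 = 0.
t6 = OR(t5, u) must be 0, so both t5 = 0 and u = 0.
t5 = AND(t4, x) must be 0, so at least one of t4, x is 0.
Every assignment with t7 = 1 has u = 0; there are 17 such assignment(s).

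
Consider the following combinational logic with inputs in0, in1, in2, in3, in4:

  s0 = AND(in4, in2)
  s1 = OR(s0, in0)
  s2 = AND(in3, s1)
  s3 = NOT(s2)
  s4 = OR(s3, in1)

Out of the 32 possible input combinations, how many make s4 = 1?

27

s4 = OR(s3, in1) must be 1, so at least one of s3, in1 is 1.
Enumerating the 32 input combinations, 27 give s4 = 1 and 5 give s4 = 0.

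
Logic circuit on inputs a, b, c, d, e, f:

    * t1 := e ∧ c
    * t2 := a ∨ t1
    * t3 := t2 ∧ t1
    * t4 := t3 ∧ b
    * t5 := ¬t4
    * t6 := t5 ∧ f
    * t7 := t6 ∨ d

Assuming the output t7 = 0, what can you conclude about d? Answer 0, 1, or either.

0

t7 = t6 ∨ d must be 0, so both t6 = 0 and d = 0.
t6 = t5 ∧ f must be 0, so at least one of t5, f is 0.
Every assignment with t7 = 0 has d = 0; there are 18 such assignment(s).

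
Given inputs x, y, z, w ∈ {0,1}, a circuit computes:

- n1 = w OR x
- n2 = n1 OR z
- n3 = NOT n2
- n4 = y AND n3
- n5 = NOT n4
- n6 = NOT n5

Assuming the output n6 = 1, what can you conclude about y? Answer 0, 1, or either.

n6 = NOT n5 must be 1, so n5 = 0.
n5 = NOT n4 must be 0, so n4 = 1.
Every assignment with n6 = 1 has y = 1; there are 1 such assignment(s).
  x=0, y=1, z=0, w=0

1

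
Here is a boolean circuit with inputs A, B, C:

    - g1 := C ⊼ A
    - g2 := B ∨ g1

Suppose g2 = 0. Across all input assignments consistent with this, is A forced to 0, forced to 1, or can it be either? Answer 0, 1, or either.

1

g2 = B ∨ g1 must be 0, so both B = 0 and g1 = 0.
Every assignment with g2 = 0 has A = 1; there are 1 such assignment(s).
  A=1, B=0, C=1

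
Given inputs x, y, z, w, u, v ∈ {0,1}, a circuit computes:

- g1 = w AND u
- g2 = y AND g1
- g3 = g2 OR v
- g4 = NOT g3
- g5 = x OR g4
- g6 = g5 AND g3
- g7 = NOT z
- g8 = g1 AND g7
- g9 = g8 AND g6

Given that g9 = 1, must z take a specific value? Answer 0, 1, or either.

g9 = g8 AND g6 must be 1, so both g8 = 1 and g6 = 1.
Every assignment with g9 = 1 has z = 0; there are 3 such assignment(s).
  x=1, y=0, z=0, w=1, u=1, v=1
  x=1, y=1, z=0, w=1, u=1, v=0
  x=1, y=1, z=0, w=1, u=1, v=1

0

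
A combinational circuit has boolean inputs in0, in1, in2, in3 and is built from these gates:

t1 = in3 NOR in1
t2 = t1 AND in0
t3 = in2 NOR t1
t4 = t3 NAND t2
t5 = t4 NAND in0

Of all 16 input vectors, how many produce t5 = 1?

8

t5 = t4 NAND in0 must be 1, so at least one of t4, in0 is 0.
Enumerating the 16 input combinations, 8 give t5 = 1 and 8 give t5 = 0.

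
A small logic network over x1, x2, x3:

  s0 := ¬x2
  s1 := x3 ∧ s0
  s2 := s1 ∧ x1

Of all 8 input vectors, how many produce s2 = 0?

7

s2 = s1 ∧ x1 must be 0, so at least one of s1, x1 is 0.
Enumerating the 8 input combinations, 7 give s2 = 0 and 1 give s2 = 1.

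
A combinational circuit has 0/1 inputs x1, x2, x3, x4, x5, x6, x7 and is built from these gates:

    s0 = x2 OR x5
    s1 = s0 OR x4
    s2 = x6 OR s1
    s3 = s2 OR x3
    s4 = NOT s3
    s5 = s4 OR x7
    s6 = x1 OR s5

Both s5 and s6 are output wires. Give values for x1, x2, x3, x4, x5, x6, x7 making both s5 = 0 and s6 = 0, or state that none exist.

Check with x1=0, x2=1, x3=1, x4=0, x5=0, x6=1, x7=0:
s0 = x2 OR x5 = 1 OR 0 = 1
s1 = s0 OR x4 = 1 OR 0 = 1
s2 = x6 OR s1 = 1 OR 1 = 1
s3 = s2 OR x3 = 1 OR 1 = 1
s4 = NOT s3 = NOT 1 = 0
s5 = s4 OR x7 = 0 OR 0 = 0
s6 = x1 OR s5 = 0 OR 0 = 0
So s5 = 0 and s6 = 0.

x1=0, x2=1, x3=1, x4=0, x5=0, x6=1, x7=0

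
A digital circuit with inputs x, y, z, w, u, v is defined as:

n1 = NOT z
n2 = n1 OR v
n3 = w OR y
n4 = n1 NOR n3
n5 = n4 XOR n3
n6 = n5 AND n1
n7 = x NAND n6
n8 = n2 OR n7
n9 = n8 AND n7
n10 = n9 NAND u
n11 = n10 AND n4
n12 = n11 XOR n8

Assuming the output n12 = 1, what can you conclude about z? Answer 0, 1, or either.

either

Both values of z occur among assignments with n12 = 1:
  z=0: x=0, y=0, z=0, w=0, u=0, v=0
  z=1: x=0, y=0, z=1, w=0, u=1, v=0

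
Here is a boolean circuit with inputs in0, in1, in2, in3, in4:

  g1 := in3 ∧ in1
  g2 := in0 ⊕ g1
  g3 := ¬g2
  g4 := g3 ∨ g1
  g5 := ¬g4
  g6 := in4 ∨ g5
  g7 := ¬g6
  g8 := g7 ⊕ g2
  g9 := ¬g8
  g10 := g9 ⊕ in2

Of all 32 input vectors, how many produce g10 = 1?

16

g10 = g9 ⊕ in2 must be 1, so g9 and in2 differ.
Enumerating the 32 input combinations, 16 give g10 = 1 and 16 give g10 = 0.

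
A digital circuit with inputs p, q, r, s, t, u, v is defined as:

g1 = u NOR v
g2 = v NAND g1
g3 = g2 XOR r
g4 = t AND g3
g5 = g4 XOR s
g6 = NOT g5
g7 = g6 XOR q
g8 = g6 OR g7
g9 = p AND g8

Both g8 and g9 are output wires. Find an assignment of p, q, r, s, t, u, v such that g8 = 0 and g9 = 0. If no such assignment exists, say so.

Check with p=0, q=0, r=1, s=1, t=1, u=1, v=0:
g1 = u NOR v = 1 NOR 0 = 0
g2 = v NAND g1 = 0 NAND 0 = 1
g3 = g2 XOR r = 1 XOR 1 = 0
g4 = t AND g3 = 1 AND 0 = 0
g5 = g4 XOR s = 0 XOR 1 = 1
g6 = NOT g5 = NOT 1 = 0
g7 = g6 XOR q = 0 XOR 0 = 0
g8 = g6 OR g7 = 0 OR 0 = 0
g9 = p AND g8 = 0 AND 0 = 0
So g8 = 0 and g9 = 0.

p=0, q=0, r=1, s=1, t=1, u=1, v=0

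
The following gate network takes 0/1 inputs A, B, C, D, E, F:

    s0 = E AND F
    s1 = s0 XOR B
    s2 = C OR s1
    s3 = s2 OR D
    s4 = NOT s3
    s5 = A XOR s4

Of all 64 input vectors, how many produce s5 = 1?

s5 = A XOR s4 must be 1, so A and s4 differ.
Enumerating the 64 input combinations, 32 give s5 = 1 and 32 give s5 = 0.

32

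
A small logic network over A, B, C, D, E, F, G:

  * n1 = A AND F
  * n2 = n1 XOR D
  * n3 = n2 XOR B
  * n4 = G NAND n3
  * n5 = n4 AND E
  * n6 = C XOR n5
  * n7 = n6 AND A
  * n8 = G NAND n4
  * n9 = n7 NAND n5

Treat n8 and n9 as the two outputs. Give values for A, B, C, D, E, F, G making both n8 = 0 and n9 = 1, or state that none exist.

Check with A=1, B=0, C=0, D=0, E=0, F=0, G=1:
n1 = A AND F = 1 AND 0 = 0
n2 = n1 XOR D = 0 XOR 0 = 0
n3 = n2 XOR B = 0 XOR 0 = 0
n4 = G NAND n3 = 1 NAND 0 = 1
n5 = n4 AND E = 1 AND 0 = 0
n6 = C XOR n5 = 0 XOR 0 = 0
n7 = n6 AND A = 0 AND 1 = 0
n8 = G NAND n4 = 1 NAND 1 = 0
n9 = n7 NAND n5 = 0 NAND 0 = 1
So n8 = 0 and n9 = 1.

A=1, B=0, C=0, D=0, E=0, F=0, G=1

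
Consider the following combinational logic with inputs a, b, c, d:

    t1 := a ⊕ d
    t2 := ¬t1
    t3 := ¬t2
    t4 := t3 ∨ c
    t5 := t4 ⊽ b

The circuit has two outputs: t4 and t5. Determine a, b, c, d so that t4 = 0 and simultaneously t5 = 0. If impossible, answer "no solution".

a=1 b=1 c=0 d=1

Check with a=1 b=1 c=0 d=1:
t1 = a ⊕ d = 1 ⊕ 1 = 0
t2 = ¬t1 = ¬0 = 1
t3 = ¬t2 = ¬1 = 0
t4 = t3 ∨ c = 0 ∨ 0 = 0
t5 = t4 ⊽ b = 0 ⊽ 1 = 0
So t4 = 0 and t5 = 0.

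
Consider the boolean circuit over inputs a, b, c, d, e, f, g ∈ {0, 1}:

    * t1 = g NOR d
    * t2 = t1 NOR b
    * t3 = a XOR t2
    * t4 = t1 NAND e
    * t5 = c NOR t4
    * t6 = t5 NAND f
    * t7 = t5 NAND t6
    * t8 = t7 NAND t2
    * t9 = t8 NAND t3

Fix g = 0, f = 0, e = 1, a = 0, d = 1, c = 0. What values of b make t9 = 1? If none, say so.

Check with g = 0, f = 0, e = 1, a = 0, d = 1, c = 0 and b=0:
t1 = g NOR d = 0 NOR 1 = 0
t2 = t1 NOR b = 0 NOR 0 = 1
t3 = a XOR t2 = 0 XOR 1 = 1
t4 = t1 NAND e = 0 NAND 1 = 1
t5 = c NOR t4 = 0 NOR 1 = 0
t6 = t5 NAND f = 0 NAND 0 = 1
t7 = t5 NAND t6 = 0 NAND 1 = 1
t8 = t7 NAND t2 = 1 NAND 1 = 0
t9 = t8 NAND t3 = 0 NAND 1 = 1
So t9 = 1.

b=0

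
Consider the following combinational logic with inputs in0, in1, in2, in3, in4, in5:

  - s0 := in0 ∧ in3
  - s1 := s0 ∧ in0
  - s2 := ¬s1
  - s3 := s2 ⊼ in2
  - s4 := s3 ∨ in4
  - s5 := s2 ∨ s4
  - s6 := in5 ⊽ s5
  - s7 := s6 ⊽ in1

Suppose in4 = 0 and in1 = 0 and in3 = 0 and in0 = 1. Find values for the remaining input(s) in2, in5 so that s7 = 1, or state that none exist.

Check with in4 = 0 and in1 = 0 and in3 = 0 and in0 = 1 and in2=0, in5=0:
s0 = in0 ∧ in3 = 1 ∧ 0 = 0
s1 = s0 ∧ in0 = 0 ∧ 1 = 0
s2 = ¬s1 = ¬0 = 1
s3 = s2 ⊼ in2 = 1 ⊼ 0 = 1
s4 = s3 ∨ in4 = 1 ∨ 0 = 1
s5 = s2 ∨ s4 = 1 ∨ 1 = 1
s6 = in5 ⊽ s5 = 0 ⊽ 1 = 0
s7 = s6 ⊽ in1 = 0 ⊽ 0 = 1
So s7 = 1.

in2=0, in5=0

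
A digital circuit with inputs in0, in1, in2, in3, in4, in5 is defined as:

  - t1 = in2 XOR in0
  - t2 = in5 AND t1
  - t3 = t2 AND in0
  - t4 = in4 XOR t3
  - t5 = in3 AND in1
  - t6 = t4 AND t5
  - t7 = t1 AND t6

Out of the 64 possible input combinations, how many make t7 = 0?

60

t7 = t1 AND t6 must be 0, so at least one of t1, t6 is 0.
Enumerating the 64 input combinations, 60 give t7 = 0 and 4 give t7 = 1.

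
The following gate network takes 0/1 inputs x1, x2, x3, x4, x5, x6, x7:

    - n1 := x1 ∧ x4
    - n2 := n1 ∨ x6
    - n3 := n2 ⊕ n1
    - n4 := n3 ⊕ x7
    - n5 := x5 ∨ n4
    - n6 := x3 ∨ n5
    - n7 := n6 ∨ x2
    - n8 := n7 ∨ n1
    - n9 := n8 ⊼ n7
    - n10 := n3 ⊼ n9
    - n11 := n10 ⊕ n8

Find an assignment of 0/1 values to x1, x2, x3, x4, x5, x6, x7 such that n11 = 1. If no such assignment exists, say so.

x1=1 x2=0 x3=0 x4=0 x5=0 x6=0 x7=0

n11 = n10 ⊕ n8 must be 1, so n10 and n8 differ.
Check with x1=1 x2=0 x3=0 x4=0 x5=0 x6=0 x7=0:
n1 = x1 ∧ x4 = 1 ∧ 0 = 0
n2 = n1 ∨ x6 = 0 ∨ 0 = 0
n3 = n2 ⊕ n1 = 0 ⊕ 0 = 0
n4 = n3 ⊕ x7 = 0 ⊕ 0 = 0
n5 = x5 ∨ n4 = 0 ∨ 0 = 0
n6 = x3 ∨ n5 = 0 ∨ 0 = 0
n7 = n6 ∨ x2 = 0 ∨ 0 = 0
n8 = n7 ∨ n1 = 0 ∨ 0 = 0
n9 = n8 ⊼ n7 = 0 ⊼ 0 = 1
n10 = n3 ⊼ n9 = 0 ⊼ 1 = 1
n11 = n10 ⊕ n8 = 1 ⊕ 0 = 1
So n11 = 1 as required.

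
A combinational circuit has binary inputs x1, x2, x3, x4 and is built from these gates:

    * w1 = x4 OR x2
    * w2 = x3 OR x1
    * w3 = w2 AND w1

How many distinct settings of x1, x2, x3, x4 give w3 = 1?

w3 = w2 AND w1 must be 1, so both w2 = 1 and w1 = 1.
Enumerating the 16 input combinations, 9 give w3 = 1 and 7 give w3 = 0.

9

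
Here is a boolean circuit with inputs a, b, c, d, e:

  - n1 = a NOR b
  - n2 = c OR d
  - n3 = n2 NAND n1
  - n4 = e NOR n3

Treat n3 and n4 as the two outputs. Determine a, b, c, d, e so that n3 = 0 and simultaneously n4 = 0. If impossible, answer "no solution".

Check with a=0, b=0, c=1, d=1, e=1:
n1 = a NOR b = 0 NOR 0 = 1
n2 = c OR d = 1 OR 1 = 1
n3 = n2 NAND n1 = 1 NAND 1 = 0
n4 = e NOR n3 = 1 NOR 0 = 0
So n3 = 0 and n4 = 0.

a=0, b=0, c=1, d=1, e=1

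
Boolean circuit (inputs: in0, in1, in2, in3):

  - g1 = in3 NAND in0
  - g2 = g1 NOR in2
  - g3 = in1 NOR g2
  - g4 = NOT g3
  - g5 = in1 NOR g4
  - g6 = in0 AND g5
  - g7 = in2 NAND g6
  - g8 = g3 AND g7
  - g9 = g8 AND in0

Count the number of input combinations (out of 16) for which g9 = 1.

g9 = g8 AND in0 must be 1, so both g8 = 1 and in0 = 1.
Enumerating the 16 input combinations, 1 give g9 = 1 and 15 give g9 = 0.

1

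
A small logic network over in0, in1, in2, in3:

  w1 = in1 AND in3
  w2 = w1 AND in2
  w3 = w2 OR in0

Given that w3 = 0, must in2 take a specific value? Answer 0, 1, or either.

either

Both values of in2 occur among assignments with w3 = 0:
  in2=0: in0=0, in1=0, in2=0, in3=0
  in2=1: in0=0, in1=0, in2=1, in3=0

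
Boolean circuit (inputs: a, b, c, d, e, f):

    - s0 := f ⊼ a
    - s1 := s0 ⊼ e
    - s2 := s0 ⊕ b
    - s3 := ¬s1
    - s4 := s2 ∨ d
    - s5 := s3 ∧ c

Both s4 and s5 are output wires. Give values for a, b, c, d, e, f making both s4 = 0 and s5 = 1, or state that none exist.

a=0, b=1, c=1, d=0, e=1, f=0

Check with a=0, b=1, c=1, d=0, e=1, f=0:
s0 = f ⊼ a = 0 ⊼ 0 = 1
s1 = s0 ⊼ e = 1 ⊼ 1 = 0
s2 = s0 ⊕ b = 1 ⊕ 1 = 0
s3 = ¬s1 = ¬0 = 1
s4 = s2 ∨ d = 0 ∨ 0 = 0
s5 = s3 ∧ c = 1 ∧ 1 = 1
So s4 = 0 and s5 = 1.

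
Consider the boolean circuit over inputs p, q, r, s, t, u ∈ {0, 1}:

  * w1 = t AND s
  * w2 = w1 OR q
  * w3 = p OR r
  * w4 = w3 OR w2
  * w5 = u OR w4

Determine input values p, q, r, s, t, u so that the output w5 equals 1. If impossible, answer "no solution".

p=1 q=1 r=1 s=1 t=1 u=0

w5 = u OR w4 must be 1, so at least one of u, w4 is 1.
Check with p=1 q=1 r=1 s=1 t=1 u=0:
w1 = t AND s = 1 AND 1 = 1
w2 = w1 OR q = 1 OR 1 = 1
w3 = p OR r = 1 OR 1 = 1
w4 = w3 OR w2 = 1 OR 1 = 1
w5 = u OR w4 = 0 OR 1 = 1
So w5 = 1 as required.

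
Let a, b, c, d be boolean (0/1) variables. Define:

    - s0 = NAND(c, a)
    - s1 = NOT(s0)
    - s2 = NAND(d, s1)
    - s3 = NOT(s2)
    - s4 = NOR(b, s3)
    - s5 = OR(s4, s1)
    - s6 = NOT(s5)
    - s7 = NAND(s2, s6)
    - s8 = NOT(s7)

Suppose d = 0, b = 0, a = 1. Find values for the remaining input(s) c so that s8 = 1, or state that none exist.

With d = 0, b = 0, a = 1 fixed, none of the 2 settings of c give s8 = 1.
For example, with c=1:
s0 = NAND(c, a) = NAND(1, 1) = 0
s1 = NOT(s0) = NOT 0 = 1
s2 = NAND(d, s1) = NAND(0, 1) = 1
s3 = NOT(s2) = NOT 1 = 0
s4 = NOR(b, s3) = NOR(0, 0) = 1
s5 = OR(s4, s1) = OR(1, 1) = 1
s6 = NOT(s5) = NOT 1 = 0
s7 = NAND(s2, s6) = NAND(1, 0) = 1
s8 = NOT(s7) = NOT 1 = 0
giving s8 = 0 ≠ 1.

no solution exists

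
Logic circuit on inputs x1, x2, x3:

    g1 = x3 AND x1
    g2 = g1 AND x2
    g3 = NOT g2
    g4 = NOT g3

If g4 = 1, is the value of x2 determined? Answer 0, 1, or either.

g4 = NOT g3 must be 1, so g3 = 0.
g3 = NOT g2 must be 0, so g2 = 1.
g2 = g1 AND x2 must be 1, so both g1 = 1 and x2 = 1.
Every assignment with g4 = 1 has x2 = 1; there are 1 such assignment(s).
  x1=1, x2=1, x3=1

1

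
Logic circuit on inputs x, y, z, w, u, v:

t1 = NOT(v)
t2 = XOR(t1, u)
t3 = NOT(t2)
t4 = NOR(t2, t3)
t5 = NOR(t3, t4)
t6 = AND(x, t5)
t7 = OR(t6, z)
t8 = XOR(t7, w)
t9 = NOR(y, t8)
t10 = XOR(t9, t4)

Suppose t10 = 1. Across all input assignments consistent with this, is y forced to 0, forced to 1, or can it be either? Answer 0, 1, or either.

0

t10 = XOR(t9, t4) must be 1, so t9 and t4 differ.
Every assignment with t10 = 1 has y = 0; there are 16 such assignment(s).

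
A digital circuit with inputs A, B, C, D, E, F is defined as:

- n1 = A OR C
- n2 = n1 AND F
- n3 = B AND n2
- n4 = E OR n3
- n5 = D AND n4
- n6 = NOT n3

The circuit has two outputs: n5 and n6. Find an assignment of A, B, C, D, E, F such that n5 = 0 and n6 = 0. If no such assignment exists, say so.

A=1, B=1, C=0, D=0, E=0, F=1

Check with A=1, B=1, C=0, D=0, E=0, F=1:
n1 = A OR C = 1 OR 0 = 1
n2 = n1 AND F = 1 AND 1 = 1
n3 = B AND n2 = 1 AND 1 = 1
n4 = E OR n3 = 0 OR 1 = 1
n5 = D AND n4 = 0 AND 1 = 0
n6 = NOT n3 = NOT 1 = 0
So n5 = 0 and n6 = 0.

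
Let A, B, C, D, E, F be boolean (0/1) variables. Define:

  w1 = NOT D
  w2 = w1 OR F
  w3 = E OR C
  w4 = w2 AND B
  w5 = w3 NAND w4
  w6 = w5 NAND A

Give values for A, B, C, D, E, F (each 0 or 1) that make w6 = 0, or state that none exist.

Check with A=1 B=0 C=0 D=0 E=1 F=1:
w1 = NOT D = NOT 0 = 1
w2 = w1 OR F = 1 OR 1 = 1
w3 = E OR C = 1 OR 0 = 1
w4 = w2 AND B = 1 AND 0 = 0
w5 = w3 NAND w4 = 1 NAND 0 = 1
w6 = w5 NAND A = 1 NAND 1 = 0
So w6 = 0 as required.

A=1 B=0 C=0 D=0 E=1 F=1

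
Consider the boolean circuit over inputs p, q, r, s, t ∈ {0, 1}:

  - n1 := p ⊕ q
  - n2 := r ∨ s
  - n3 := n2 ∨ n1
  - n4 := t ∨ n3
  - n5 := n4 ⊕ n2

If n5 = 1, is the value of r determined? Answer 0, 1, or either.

n5 = n4 ⊕ n2 must be 1, so n4 and n2 differ.
Every assignment with n5 = 1 has r = 0; there are 6 such assignment(s).

0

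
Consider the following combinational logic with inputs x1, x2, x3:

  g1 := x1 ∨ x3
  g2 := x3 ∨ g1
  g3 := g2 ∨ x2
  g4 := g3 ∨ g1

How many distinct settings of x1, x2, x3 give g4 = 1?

g4 = g3 ∨ g1 must be 1, so at least one of g3, g1 is 1.
Enumerating the 8 input combinations, 7 give g4 = 1 and 1 give g4 = 0.

7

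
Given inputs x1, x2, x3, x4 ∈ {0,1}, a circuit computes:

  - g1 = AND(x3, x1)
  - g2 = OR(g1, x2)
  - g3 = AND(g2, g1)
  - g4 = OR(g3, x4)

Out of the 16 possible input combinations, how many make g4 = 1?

10

g4 = OR(g3, x4) must be 1, so at least one of g3, x4 is 1.
Enumerating the 16 input combinations, 10 give g4 = 1 and 6 give g4 = 0.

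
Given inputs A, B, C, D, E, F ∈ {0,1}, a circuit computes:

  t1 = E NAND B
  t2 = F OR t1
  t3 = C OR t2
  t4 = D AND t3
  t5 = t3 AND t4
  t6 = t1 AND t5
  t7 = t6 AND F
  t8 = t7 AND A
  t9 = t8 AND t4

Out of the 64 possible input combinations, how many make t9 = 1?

6

t9 = t8 AND t4 must be 1, so both t8 = 1 and t4 = 1.
Satisfying assignments:
  A=1, B=0, C=0, D=1, E=0, F=1
  A=1, B=0, C=0, D=1, E=1, F=1
  A=1, B=0, C=1, D=1, E=0, F=1
  A=1, B=0, C=1, D=1, E=1, F=1
  A=1, B=1, C=0, D=1, E=0, F=1
  A=1, B=1, C=1, D=1, E=0, F=1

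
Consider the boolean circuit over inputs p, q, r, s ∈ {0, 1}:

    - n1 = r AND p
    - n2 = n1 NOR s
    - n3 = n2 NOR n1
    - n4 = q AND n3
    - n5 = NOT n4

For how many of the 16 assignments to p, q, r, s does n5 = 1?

n5 = NOT n4 must be 1, so n4 = 0.
Enumerating the 16 input combinations, 13 give n5 = 1 and 3 give n5 = 0.

13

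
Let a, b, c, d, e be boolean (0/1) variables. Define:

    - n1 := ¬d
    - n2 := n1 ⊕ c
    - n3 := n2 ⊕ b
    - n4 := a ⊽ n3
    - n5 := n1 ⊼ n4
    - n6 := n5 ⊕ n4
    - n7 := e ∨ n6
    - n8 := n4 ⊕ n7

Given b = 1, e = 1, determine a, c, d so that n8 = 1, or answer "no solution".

Check with b = 1, e = 1 and a=0, c=0, d=1:
n1 = ¬d = ¬1 = 0
n2 = n1 ⊕ c = 0 ⊕ 0 = 0
n3 = n2 ⊕ b = 0 ⊕ 1 = 1
n4 = a ⊽ n3 = 0 ⊽ 1 = 0
n5 = n1 ⊼ n4 = 0 ⊼ 0 = 1
n6 = n5 ⊕ n4 = 1 ⊕ 0 = 1
n7 = e ∨ n6 = 1 ∨ 1 = 1
n8 = n4 ⊕ n7 = 0 ⊕ 1 = 1
So n8 = 1.

a=0, c=0, d=1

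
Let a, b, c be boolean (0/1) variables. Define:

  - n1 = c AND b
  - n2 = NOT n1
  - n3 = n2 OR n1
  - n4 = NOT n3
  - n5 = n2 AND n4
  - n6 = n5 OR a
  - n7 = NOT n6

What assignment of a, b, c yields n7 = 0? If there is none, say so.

n7 = NOT n6 must be 0, so n6 = 1.
Check with a=1, b=0, c=0:
n1 = c AND b = 0 AND 0 = 0
n2 = NOT n1 = NOT 0 = 1
n3 = n2 OR n1 = 1 OR 0 = 1
n4 = NOT n3 = NOT 1 = 0
n5 = n2 AND n4 = 1 AND 0 = 0
n6 = n5 OR a = 0 OR 1 = 1
n7 = NOT n6 = NOT 1 = 0
So n7 = 0 as required.

a=1, b=0, c=0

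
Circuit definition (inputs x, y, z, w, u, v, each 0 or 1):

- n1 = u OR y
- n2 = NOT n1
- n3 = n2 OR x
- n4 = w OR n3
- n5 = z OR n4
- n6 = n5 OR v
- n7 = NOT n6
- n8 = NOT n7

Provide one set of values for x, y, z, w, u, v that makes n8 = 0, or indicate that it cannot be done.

x=0, y=0, z=0, w=0, u=1, v=0

Check with x=0, y=0, z=0, w=0, u=1, v=0:
n1 = u OR y = 1 OR 0 = 1
n2 = NOT n1 = NOT 1 = 0
n3 = n2 OR x = 0 OR 0 = 0
n4 = w OR n3 = 0 OR 0 = 0
n5 = z OR n4 = 0 OR 0 = 0
n6 = n5 OR v = 0 OR 0 = 0
n7 = NOT n6 = NOT 0 = 1
n8 = NOT n7 = NOT 1 = 0
So n8 = 0 as required.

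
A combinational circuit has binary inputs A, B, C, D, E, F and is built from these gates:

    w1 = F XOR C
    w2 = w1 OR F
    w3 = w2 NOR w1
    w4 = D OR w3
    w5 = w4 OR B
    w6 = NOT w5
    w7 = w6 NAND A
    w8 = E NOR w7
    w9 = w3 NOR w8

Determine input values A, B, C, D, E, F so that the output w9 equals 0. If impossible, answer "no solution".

w9 = w3 NOR w8 must be 0, so at least one of w3, w8 is 1.
Check with A=1, B=0, C=0, D=0, E=0, F=1:
w1 = F XOR C = 1 XOR 0 = 1
w2 = w1 OR F = 1 OR 1 = 1
w3 = w2 NOR w1 = 1 NOR 1 = 0
w4 = D OR w3 = 0 OR 0 = 0
w5 = w4 OR B = 0 OR 0 = 0
w6 = NOT w5 = NOT 0 = 1
w7 = w6 NAND A = 1 NAND 1 = 0
w8 = E NOR w7 = 0 NOR 0 = 1
w9 = w3 NOR w8 = 0 NOR 1 = 0
So w9 = 0 as required.

A=1, B=0, C=0, D=0, E=0, F=1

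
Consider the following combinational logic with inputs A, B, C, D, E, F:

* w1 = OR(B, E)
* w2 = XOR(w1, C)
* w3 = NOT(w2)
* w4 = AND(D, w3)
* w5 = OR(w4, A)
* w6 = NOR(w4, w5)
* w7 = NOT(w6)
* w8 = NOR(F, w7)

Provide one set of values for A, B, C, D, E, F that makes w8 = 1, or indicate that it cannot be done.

w8 = NOR(F, w7) must be 1, so both F = 0 and w7 = 0.
w7 = NOT(w6) must be 0, so w6 = 1.
w6 = NOR(w4, w5) must be 1, so both w4 = 0 and w5 = 0.
Check with A=0 B=0 C=1 D=0 E=1 F=0:
w1 = OR(B, E) = OR(0, 1) = 1
w2 = XOR(w1, C) = XOR(1, 1) = 0
w3 = NOT(w2) = NOT 0 = 1
w4 = AND(D, w3) = AND(0, 1) = 0
w5 = OR(w4, A) = OR(0, 0) = 0
w6 = NOR(w4, w5) = NOR(0, 0) = 1
w7 = NOT(w6) = NOT 1 = 0
w8 = NOR(F, w7) = NOR(0, 0) = 1
So w8 = 1 as required.

A=0 B=0 C=1 D=0 E=1 F=0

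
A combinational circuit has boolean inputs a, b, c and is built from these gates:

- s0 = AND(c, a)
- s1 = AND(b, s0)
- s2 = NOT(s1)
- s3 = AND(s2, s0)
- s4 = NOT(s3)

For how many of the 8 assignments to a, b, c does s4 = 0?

1

s4 = NOT(s3) must be 0, so s3 = 1.
s3 = AND(s2, s0) must be 1, so both s2 = 1 and s0 = 1.
Enumerating the 8 input combinations, 1 give s4 = 0 and 7 give s4 = 1.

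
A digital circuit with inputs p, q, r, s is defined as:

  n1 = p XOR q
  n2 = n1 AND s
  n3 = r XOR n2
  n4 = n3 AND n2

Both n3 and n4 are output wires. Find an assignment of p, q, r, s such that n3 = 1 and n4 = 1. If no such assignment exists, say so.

p=0 q=1 r=0 s=1

Check with p=0 q=1 r=0 s=1:
n1 = p XOR q = 0 XOR 1 = 1
n2 = n1 AND s = 1 AND 1 = 1
n3 = r XOR n2 = 0 XOR 1 = 1
n4 = n3 AND n2 = 1 AND 1 = 1
So n3 = 1 and n4 = 1.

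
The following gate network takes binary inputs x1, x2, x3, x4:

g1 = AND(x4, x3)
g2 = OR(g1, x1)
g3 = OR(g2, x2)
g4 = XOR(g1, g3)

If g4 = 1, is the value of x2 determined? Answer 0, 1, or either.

either

Both values of x2 occur among assignments with g4 = 1:
  x2=0: x1=1, x2=0, x3=0, x4=0
  x2=1: x1=0, x2=1, x3=0, x4=0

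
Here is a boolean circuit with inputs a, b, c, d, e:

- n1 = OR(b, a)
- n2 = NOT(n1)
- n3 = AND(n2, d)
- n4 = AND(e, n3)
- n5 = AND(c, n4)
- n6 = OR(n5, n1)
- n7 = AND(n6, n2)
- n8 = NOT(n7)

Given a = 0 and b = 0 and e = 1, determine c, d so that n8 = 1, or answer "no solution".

Check with a = 0 and b = 0 and e = 1 and c=0, d=1:
n1 = OR(b, a) = OR(0, 0) = 0
n2 = NOT(n1) = NOT 0 = 1
n3 = AND(n2, d) = AND(1, 1) = 1
n4 = AND(e, n3) = AND(1, 1) = 1
n5 = AND(c, n4) = AND(0, 1) = 0
n6 = OR(n5, n1) = OR(0, 0) = 0
n7 = AND(n6, n2) = AND(0, 1) = 0
n8 = NOT(n7) = NOT 0 = 1
So n8 = 1.

c=0 d=1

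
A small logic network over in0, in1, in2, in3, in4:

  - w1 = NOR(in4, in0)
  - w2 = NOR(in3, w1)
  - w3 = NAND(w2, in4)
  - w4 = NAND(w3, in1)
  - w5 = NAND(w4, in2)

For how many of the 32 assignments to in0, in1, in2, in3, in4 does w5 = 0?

w5 = NAND(w4, in2) must be 0, so both w4 = 1 and in2 = 1.
Enumerating the 32 input combinations, 10 give w5 = 0 and 22 give w5 = 1.

10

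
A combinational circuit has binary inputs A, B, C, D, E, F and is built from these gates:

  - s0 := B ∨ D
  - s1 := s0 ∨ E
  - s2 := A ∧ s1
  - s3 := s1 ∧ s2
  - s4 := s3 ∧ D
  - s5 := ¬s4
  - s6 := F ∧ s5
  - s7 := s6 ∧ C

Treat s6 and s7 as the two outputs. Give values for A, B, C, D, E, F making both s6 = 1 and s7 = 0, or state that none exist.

A=0, B=1, C=0, D=0, E=1, F=1

Check with A=0, B=1, C=0, D=0, E=1, F=1:
s0 = B ∨ D = 1 ∨ 0 = 1
s1 = s0 ∨ E = 1 ∨ 1 = 1
s2 = A ∧ s1 = 0 ∧ 1 = 0
s3 = s1 ∧ s2 = 1 ∧ 0 = 0
s4 = s3 ∧ D = 0 ∧ 0 = 0
s5 = ¬s4 = ¬0 = 1
s6 = F ∧ s5 = 1 ∧ 1 = 1
s7 = s6 ∧ C = 1 ∧ 0 = 0
So s6 = 1 and s7 = 0.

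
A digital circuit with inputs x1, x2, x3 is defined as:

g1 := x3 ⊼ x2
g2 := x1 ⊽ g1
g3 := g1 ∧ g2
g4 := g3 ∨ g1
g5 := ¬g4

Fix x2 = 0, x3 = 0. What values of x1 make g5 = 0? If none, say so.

x1=1

g5 = ¬g4 must be 0, so g4 = 1.
g4 = g3 ∨ g1 must be 1, so at least one of g3, g1 is 1.
Check with x2 = 0, x3 = 0 and x1=1:
g1 = x3 ⊼ x2 = 0 ⊼ 0 = 1
g2 = x1 ⊽ g1 = 1 ⊽ 1 = 0
g3 = g1 ∧ g2 = 1 ∧ 0 = 0
g4 = g3 ∨ g1 = 0 ∨ 1 = 1
g5 = ¬g4 = ¬1 = 0
So g5 = 0.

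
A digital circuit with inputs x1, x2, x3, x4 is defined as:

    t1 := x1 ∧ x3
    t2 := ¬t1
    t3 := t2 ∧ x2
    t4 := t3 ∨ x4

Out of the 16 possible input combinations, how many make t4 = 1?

t4 = t3 ∨ x4 must be 1, so at least one of t3, x4 is 1.
Enumerating the 16 input combinations, 11 give t4 = 1 and 5 give t4 = 0.

11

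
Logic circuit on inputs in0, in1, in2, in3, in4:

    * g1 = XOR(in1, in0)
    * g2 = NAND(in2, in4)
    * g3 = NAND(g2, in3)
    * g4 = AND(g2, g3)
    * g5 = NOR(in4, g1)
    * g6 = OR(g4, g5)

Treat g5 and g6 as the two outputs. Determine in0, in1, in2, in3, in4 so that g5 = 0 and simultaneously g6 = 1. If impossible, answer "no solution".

Check with in0=1, in1=0, in2=0, in3=0, in4=0:
g1 = XOR(in1, in0) = XOR(0, 1) = 1
g2 = NAND(in2, in4) = NAND(0, 0) = 1
g3 = NAND(g2, in3) = NAND(1, 0) = 1
g4 = AND(g2, g3) = AND(1, 1) = 1
g5 = NOR(in4, g1) = NOR(0, 1) = 0
g6 = OR(g4, g5) = OR(1, 0) = 1
So g5 = 0 and g6 = 1.

in0=1, in1=0, in2=0, in3=0, in4=0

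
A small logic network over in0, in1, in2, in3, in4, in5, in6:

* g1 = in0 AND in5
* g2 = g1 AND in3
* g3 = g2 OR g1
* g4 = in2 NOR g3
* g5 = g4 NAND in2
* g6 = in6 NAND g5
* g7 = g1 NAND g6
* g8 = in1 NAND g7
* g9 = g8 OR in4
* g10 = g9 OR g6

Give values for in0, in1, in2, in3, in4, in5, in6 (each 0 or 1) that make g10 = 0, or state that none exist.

in0=1, in1=1, in2=1, in3=1, in4=0, in5=1, in6=1

Check with in0=1, in1=1, in2=1, in3=1, in4=0, in5=1, in6=1:
g1 = in0 AND in5 = 1 AND 1 = 1
g2 = g1 AND in3 = 1 AND 1 = 1
g3 = g2 OR g1 = 1 OR 1 = 1
g4 = in2 NOR g3 = 1 NOR 1 = 0
g5 = g4 NAND in2 = 0 NAND 1 = 1
g6 = in6 NAND g5 = 1 NAND 1 = 0
g7 = g1 NAND g6 = 1 NAND 0 = 1
g8 = in1 NAND g7 = 1 NAND 1 = 0
g9 = g8 OR in4 = 0 OR 0 = 0
g10 = g9 OR g6 = 0 OR 0 = 0
So g10 = 0 as required.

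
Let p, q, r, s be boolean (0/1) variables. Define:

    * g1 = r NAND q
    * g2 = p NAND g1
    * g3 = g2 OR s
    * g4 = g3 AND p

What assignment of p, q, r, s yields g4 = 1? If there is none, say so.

p=1, q=1, r=1, s=0

g4 = g3 AND p must be 1, so both g3 = 1 and p = 1.
Check with p=1, q=1, r=1, s=0:
g1 = r NAND q = 1 NAND 1 = 0
g2 = p NAND g1 = 1 NAND 0 = 1
g3 = g2 OR s = 1 OR 0 = 1
g4 = g3 AND p = 1 AND 1 = 1
So g4 = 1 as required.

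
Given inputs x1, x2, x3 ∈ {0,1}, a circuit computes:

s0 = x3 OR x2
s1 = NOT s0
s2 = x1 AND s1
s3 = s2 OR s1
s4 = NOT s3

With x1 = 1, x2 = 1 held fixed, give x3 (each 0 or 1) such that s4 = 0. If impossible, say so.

no solution exists

With x1 = 1, x2 = 1 fixed, none of the 2 settings of x3 give s4 = 0.
For example, with x3=0:
s0 = x3 OR x2 = 0 OR 1 = 1
s1 = NOT s0 = NOT 1 = 0
s2 = x1 AND s1 = 1 AND 0 = 0
s3 = s2 OR s1 = 0 OR 0 = 0
s4 = NOT s3 = NOT 0 = 1
giving s4 = 1 ≠ 0.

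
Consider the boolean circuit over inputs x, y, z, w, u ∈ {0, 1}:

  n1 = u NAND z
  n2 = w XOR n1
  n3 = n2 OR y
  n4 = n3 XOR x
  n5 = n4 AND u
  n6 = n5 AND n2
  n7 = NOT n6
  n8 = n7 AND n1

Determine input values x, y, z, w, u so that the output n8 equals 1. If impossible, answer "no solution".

Check with x=0 y=0 z=1 w=1 u=0:
n1 = u NAND z = 0 NAND 1 = 1
n2 = w XOR n1 = 1 XOR 1 = 0
n3 = n2 OR y = 0 OR 0 = 0
n4 = n3 XOR x = 0 XOR 0 = 0
n5 = n4 AND u = 0 AND 0 = 0
n6 = n5 AND n2 = 0 AND 0 = 0
n7 = NOT n6 = NOT 0 = 1
n8 = n7 AND n1 = 1 AND 1 = 1
So n8 = 1 as required.

x=0 y=0 z=1 w=1 u=0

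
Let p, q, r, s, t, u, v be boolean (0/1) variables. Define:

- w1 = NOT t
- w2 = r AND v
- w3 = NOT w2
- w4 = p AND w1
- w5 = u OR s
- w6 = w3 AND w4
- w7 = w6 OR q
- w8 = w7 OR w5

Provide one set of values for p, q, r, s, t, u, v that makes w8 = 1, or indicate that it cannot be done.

p=1, q=0, r=0, s=1, t=1, u=1, v=1

w8 = w7 OR w5 must be 1, so at least one of w7, w5 is 1.
Check with p=1, q=0, r=0, s=1, t=1, u=1, v=1:
w1 = NOT t = NOT 1 = 0
w2 = r AND v = 0 AND 1 = 0
w3 = NOT w2 = NOT 0 = 1
w4 = p AND w1 = 1 AND 0 = 0
w5 = u OR s = 1 OR 1 = 1
w6 = w3 AND w4 = 1 AND 0 = 0
w7 = w6 OR q = 0 OR 0 = 0
w8 = w7 OR w5 = 0 OR 1 = 1
So w8 = 1 as required.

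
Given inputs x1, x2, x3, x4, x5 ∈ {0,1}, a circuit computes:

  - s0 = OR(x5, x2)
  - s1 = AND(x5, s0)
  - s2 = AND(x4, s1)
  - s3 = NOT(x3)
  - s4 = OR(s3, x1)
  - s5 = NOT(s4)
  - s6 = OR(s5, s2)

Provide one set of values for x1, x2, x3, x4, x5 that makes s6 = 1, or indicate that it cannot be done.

x1=0, x2=1, x3=1, x4=0, x5=1

s6 = OR(s5, s2) must be 1, so at least one of s5, s2 is 1.
Check with x1=0, x2=1, x3=1, x4=0, x5=1:
s0 = OR(x5, x2) = OR(1, 1) = 1
s1 = AND(x5, s0) = AND(1, 1) = 1
s2 = AND(x4, s1) = AND(0, 1) = 0
s3 = NOT(x3) = NOT 1 = 0
s4 = OR(s3, x1) = OR(0, 0) = 0
s5 = NOT(s4) = NOT 0 = 1
s6 = OR(s5, s2) = OR(1, 0) = 1
So s6 = 1 as required.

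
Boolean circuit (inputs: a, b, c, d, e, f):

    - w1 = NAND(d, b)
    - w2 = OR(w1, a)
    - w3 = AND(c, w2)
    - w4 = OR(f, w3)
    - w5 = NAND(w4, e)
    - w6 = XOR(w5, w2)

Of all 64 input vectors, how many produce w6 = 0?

37

w6 = XOR(w5, w2) must be 0, so w5 and w2 are equal.
Enumerating the 64 input combinations, 37 give w6 = 0 and 27 give w6 = 1.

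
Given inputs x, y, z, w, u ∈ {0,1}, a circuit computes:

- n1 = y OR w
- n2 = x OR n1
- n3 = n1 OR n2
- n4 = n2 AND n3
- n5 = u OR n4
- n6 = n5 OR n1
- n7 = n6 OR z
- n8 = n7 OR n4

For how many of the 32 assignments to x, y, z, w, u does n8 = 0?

n8 = n7 OR n4 must be 0, so both n7 = 0 and n4 = 0.
n7 = n6 OR z must be 0, so both n6 = 0 and z = 0.
Enumerating the 32 input combinations, 1 give n8 = 0 and 31 give n8 = 1.

1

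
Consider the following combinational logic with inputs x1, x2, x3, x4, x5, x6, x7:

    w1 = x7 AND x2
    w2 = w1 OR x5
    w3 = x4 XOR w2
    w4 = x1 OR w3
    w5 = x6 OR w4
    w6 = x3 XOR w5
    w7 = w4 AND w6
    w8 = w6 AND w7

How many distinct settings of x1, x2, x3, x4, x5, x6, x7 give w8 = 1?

48

w8 = w6 AND w7 must be 1, so both w6 = 1 and w7 = 1.
w6 = x3 XOR w5 must be 1, so x3 and w5 differ.
w7 = w4 AND w6 must be 1, so both w4 = 1 and w6 = 1.
Enumerating the 128 input combinations, 48 give w8 = 1 and 80 give w8 = 0.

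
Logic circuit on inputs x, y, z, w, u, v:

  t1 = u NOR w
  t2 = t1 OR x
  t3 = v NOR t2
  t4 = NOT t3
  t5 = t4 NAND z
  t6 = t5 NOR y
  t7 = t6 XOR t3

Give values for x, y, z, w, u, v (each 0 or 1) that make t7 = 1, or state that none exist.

t7 = t6 XOR t3 must be 1, so t6 and t3 differ.
Check with x=0, y=0, z=1, w=0, u=0, v=0:
t1 = u NOR w = 0 NOR 0 = 1
t2 = t1 OR x = 1 OR 0 = 1
t3 = v NOR t2 = 0 NOR 1 = 0
t4 = NOT t3 = NOT 0 = 1
t5 = t4 NAND z = 1 NAND 1 = 0
t6 = t5 NOR y = 0 NOR 0 = 1
t7 = t6 XOR t3 = 1 XOR 0 = 1
So t7 = 1 as required.

x=0, y=0, z=1, w=0, u=0, v=0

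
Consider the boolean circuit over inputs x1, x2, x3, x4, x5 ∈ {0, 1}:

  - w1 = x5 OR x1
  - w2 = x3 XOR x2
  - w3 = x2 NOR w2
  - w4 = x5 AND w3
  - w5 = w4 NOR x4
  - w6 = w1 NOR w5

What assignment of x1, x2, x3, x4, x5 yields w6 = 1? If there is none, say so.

w6 = w1 NOR w5 must be 1, so both w1 = 0 and w5 = 0.
Check with x1=0, x2=0, x3=1, x4=1, x5=0:
w1 = x5 OR x1 = 0 OR 0 = 0
w2 = x3 XOR x2 = 1 XOR 0 = 1
w3 = x2 NOR w2 = 0 NOR 1 = 0
w4 = x5 AND w3 = 0 AND 0 = 0
w5 = w4 NOR x4 = 0 NOR 1 = 0
w6 = w1 NOR w5 = 0 NOR 0 = 1
So w6 = 1 as required.

x1=0, x2=0, x3=1, x4=1, x5=0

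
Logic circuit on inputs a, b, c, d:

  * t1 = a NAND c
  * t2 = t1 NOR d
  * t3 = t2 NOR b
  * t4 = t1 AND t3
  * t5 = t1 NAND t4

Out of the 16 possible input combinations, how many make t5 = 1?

t5 = t1 NAND t4 must be 1, so at least one of t1, t4 is 0.
Enumerating the 16 input combinations, 10 give t5 = 1 and 6 give t5 = 0.

10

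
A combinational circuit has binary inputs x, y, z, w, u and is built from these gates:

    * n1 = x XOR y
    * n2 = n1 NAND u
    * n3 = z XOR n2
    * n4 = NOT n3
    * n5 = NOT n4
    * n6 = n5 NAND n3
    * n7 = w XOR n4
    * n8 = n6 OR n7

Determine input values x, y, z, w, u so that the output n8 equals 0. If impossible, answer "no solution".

x=1, y=1, z=0, w=0, u=1

Check with x=1, y=1, z=0, w=0, u=1:
n1 = x XOR y = 1 XOR 1 = 0
n2 = n1 NAND u = 0 NAND 1 = 1
n3 = z XOR n2 = 0 XOR 1 = 1
n4 = NOT n3 = NOT 1 = 0
n5 = NOT n4 = NOT 0 = 1
n6 = n5 NAND n3 = 1 NAND 1 = 0
n7 = w XOR n4 = 0 XOR 0 = 0
n8 = n6 OR n7 = 0 OR 0 = 0
So n8 = 0 as required.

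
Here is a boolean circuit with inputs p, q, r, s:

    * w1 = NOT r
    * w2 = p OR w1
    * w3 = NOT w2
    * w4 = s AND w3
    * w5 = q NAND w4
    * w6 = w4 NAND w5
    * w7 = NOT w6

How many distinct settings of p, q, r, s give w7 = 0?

w7 = NOT w6 must be 0, so w6 = 1.
Enumerating the 16 input combinations, 15 give w7 = 0 and 1 give w7 = 1.

15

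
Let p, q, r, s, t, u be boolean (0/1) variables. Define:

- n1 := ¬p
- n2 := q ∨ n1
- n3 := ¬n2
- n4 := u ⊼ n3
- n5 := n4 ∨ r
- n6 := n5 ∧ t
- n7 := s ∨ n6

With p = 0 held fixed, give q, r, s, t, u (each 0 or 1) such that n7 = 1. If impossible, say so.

Check with p = 0 and q=0, r=1, s=1, t=0, u=1:
n1 = ¬p = ¬0 = 1
n2 = q ∨ n1 = 0 ∨ 1 = 1
n3 = ¬n2 = ¬1 = 0
n4 = u ⊼ n3 = 1 ⊼ 0 = 1
n5 = n4 ∨ r = 1 ∨ 1 = 1
n6 = n5 ∧ t = 1 ∧ 0 = 0
n7 = s ∨ n6 = 1 ∨ 0 = 1
So n7 = 1.

q=0, r=1, s=1, t=0, u=1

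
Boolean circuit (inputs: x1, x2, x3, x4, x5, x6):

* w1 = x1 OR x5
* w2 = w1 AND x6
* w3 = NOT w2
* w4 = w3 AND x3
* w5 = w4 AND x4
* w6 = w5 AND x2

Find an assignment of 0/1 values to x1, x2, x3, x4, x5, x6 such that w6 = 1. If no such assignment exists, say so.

x1=0 x2=1 x3=1 x4=1 x5=1 x6=0

w6 = w5 AND x2 must be 1, so both w5 = 1 and x2 = 1.
w5 = w4 AND x4 must be 1, so both w4 = 1 and x4 = 1.
w4 = w3 AND x3 must be 1, so both w3 = 1 and x3 = 1.
Check with x1=0 x2=1 x3=1 x4=1 x5=1 x6=0:
w1 = x1 OR x5 = 0 OR 1 = 1
w2 = w1 AND x6 = 1 AND 0 = 0
w3 = NOT w2 = NOT 0 = 1
w4 = w3 AND x3 = 1 AND 1 = 1
w5 = w4 AND x4 = 1 AND 1 = 1
w6 = w5 AND x2 = 1 AND 1 = 1
So w6 = 1 as required.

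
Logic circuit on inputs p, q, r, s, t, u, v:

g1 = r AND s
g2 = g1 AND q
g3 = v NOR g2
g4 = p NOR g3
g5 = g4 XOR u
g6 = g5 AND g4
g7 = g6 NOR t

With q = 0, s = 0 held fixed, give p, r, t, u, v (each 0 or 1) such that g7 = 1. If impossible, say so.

p=0 r=0 t=0 u=0 v=0

Check with q = 0, s = 0 and p=0, r=0, t=0, u=0, v=0:
g1 = r AND s = 0 AND 0 = 0
g2 = g1 AND q = 0 AND 0 = 0
g3 = v NOR g2 = 0 NOR 0 = 1
g4 = p NOR g3 = 0 NOR 1 = 0
g5 = g4 XOR u = 0 XOR 0 = 0
g6 = g5 AND g4 = 0 AND 0 = 0
g7 = g6 NOR t = 0 NOR 0 = 1
So g7 = 1.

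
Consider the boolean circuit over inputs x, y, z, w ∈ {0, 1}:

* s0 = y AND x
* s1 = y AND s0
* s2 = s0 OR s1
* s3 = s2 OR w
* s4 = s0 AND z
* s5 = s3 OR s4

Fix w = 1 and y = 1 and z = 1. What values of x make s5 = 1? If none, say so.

s5 = s3 OR s4 must be 1, so at least one of s3, s4 is 1.
Check with w = 1 and y = 1 and z = 1 and x=0:
s0 = y AND x = 1 AND 0 = 0
s1 = y AND s0 = 1 AND 0 = 0
s2 = s0 OR s1 = 0 OR 0 = 0
s3 = s2 OR w = 0 OR 1 = 1
s4 = s0 AND z = 0 AND 1 = 0
s5 = s3 OR s4 = 1 OR 0 = 1
So s5 = 1.

x=0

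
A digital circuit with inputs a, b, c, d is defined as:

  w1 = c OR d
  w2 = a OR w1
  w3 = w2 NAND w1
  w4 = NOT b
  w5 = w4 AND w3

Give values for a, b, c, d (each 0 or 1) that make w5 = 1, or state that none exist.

w5 = w4 AND w3 must be 1, so both w4 = 1 and w3 = 1.
w4 = NOT b must be 1, so b = 0.
w3 = w2 NAND w1 must be 1, so at least one of w2, w1 is 0.
Check with a=1, b=0, c=0, d=0:
w1 = c OR d = 0 OR 0 = 0
w2 = a OR w1 = 1 OR 0 = 1
w3 = w2 NAND w1 = 1 NAND 0 = 1
w4 = NOT b = NOT 0 = 1
w5 = w4 AND w3 = 1 AND 1 = 1
So w5 = 1 as required.

a=1, b=0, c=0, d=0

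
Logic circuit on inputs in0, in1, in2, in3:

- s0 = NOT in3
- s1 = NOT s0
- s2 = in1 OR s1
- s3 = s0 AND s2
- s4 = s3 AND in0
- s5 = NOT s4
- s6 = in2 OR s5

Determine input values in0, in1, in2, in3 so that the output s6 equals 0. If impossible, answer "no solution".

in0=1, in1=1, in2=0, in3=0

s6 = in2 OR s5 must be 0, so both in2 = 0 and s5 = 0.
s5 = NOT s4 must be 0, so s4 = 1.
Check with in0=1, in1=1, in2=0, in3=0:
s0 = NOT in3 = NOT 0 = 1
s1 = NOT s0 = NOT 1 = 0
s2 = in1 OR s1 = 1 OR 0 = 1
s3 = s0 AND s2 = 1 AND 1 = 1
s4 = s3 AND in0 = 1 AND 1 = 1
s5 = NOT s4 = NOT 1 = 0
s6 = in2 OR s5 = 0 OR 0 = 0
So s6 = 0 as required.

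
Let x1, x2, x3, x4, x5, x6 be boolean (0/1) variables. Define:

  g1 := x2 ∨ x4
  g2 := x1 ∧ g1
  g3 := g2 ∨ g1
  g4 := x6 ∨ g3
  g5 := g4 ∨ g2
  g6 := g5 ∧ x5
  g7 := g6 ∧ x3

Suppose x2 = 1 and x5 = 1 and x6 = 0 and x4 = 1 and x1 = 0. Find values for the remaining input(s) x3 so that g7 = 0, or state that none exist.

x3=0

g7 = g6 ∧ x3 must be 0, so at least one of g6, x3 is 0.
Check with x2 = 1 and x5 = 1 and x6 = 0 and x4 = 1 and x1 = 0 and x3=0:
g1 = x2 ∨ x4 = 1 ∨ 1 = 1
g2 = x1 ∧ g1 = 0 ∧ 1 = 0
g3 = g2 ∨ g1 = 0 ∨ 1 = 1
g4 = x6 ∨ g3 = 0 ∨ 1 = 1
g5 = g4 ∨ g2 = 1 ∨ 0 = 1
g6 = g5 ∧ x5 = 1 ∧ 1 = 1
g7 = g6 ∧ x3 = 1 ∧ 0 = 0
So g7 = 0.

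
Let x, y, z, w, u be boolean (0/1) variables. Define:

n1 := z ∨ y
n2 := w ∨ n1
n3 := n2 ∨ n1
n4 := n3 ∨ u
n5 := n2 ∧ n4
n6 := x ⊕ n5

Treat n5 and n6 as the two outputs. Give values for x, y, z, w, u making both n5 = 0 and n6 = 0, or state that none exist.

Check with x=0 y=0 z=0 w=0 u=0:
n1 = z ∨ y = 0 ∨ 0 = 0
n2 = w ∨ n1 = 0 ∨ 0 = 0
n3 = n2 ∨ n1 = 0 ∨ 0 = 0
n4 = n3 ∨ u = 0 ∨ 0 = 0
n5 = n2 ∧ n4 = 0 ∧ 0 = 0
n6 = x ⊕ n5 = 0 ⊕ 0 = 0
So n5 = 0 and n6 = 0.

x=0 y=0 z=0 w=0 u=0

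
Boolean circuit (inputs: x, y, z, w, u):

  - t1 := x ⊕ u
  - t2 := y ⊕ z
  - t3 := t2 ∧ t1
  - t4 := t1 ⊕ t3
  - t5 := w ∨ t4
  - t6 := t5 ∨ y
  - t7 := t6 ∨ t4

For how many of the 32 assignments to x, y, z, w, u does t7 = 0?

6

t7 = t6 ∨ t4 must be 0, so both t6 = 0 and t4 = 0.
t6 = t5 ∨ y must be 0, so both t5 = 0 and y = 0.
Satisfying assignments:
  x=0, y=0, z=0, w=0, u=0
  x=0, y=0, z=1, w=0, u=0
  x=0, y=0, z=1, w=0, u=1
  x=1, y=0, z=0, w=0, u=1
  x=1, y=0, z=1, w=0, u=0
  x=1, y=0, z=1, w=0, u=1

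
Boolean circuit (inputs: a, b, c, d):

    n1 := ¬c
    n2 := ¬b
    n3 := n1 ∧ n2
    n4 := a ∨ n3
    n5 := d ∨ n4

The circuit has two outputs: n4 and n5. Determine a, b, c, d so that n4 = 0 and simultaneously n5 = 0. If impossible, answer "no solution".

Check with a=0, b=1, c=0, d=0:
n1 = ¬c = ¬0 = 1
n2 = ¬b = ¬1 = 0
n3 = n1 ∧ n2 = 1 ∧ 0 = 0
n4 = a ∨ n3 = 0 ∨ 0 = 0
n5 = d ∨ n4 = 0 ∨ 0 = 0
So n4 = 0 and n5 = 0.

a=0, b=1, c=0, d=0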